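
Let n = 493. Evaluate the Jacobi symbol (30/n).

1

Pull out 2: since 493 ≡ 5 (mod 8), (2/493) = -1.
Reciprocity: 15 ≡ 3 and 493 ≡ 1 (mod 4), so (15/493) = +(493/15).
Reduce top mod 15: now compute (13/15).
Reciprocity: 13 ≡ 1 and 15 ≡ 3 (mod 4), so (13/15) = +(15/13).
Reduce top mod 13: now compute (2/13).
Pull out 2: since 13 ≡ 5 (mod 8), (2/13) = -1.
Reached (1/13) = 1. Collecting the sign flips along the way, the symbol is +1.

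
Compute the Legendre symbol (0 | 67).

Top reduces to 0: gcd > 1, so the symbol is 0.

0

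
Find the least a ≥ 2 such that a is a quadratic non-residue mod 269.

2

(2/269) = −1, so 2 is the smallest positive non-residue mod 269.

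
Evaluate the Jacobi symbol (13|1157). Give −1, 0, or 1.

Reciprocity: 13 ≡ 1 and 1157 ≡ 1 (mod 4), so (13/1157) = +(1157/13).
Reduce top mod 13: now compute (0/13).
Top reduces to 0: gcd > 1, so the symbol is 0.

0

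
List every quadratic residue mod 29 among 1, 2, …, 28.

Square k = 1,…,14 (k and 29−k give the same square):
1²=1, 2²=4, 3²=9, 4²=16, 5²=25, 6²≡7, 7²≡20, 8²≡6, 9²≡23, 10²≡13, 11²≡5, 12²≡28, 13²≡24, 14²≡22 (mod 29).
So the quadratic residues mod 29 are {1, 4, 5, 6, 7, 9, 13, 16, 20, 22, 23, 24, 25, 28}.

1,4,5,6,7,9,13,16,20,22,23,24,25,28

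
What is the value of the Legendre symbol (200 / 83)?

-1

First reduce: 200 ≡ 34 (mod 83).
Pull out 2: since 83 ≡ 3 (mod 8), (2/83) = -1.
Reciprocity: 17 ≡ 1 and 83 ≡ 3 (mod 4), so (17/83) = +(83/17).
Reduce top mod 17: now compute (15/17).
Reciprocity: 15 ≡ 3 and 17 ≡ 1 (mod 4), so (15/17) = +(17/15).
Reduce top mod 15: now compute (2/15).
Pull out 2: since 15 ≡ 7 (mod 8), (2/15) = +1.
Reached (1/15) = 1. Collecting the sign flips along the way, the symbol is -1.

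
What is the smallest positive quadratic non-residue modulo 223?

(2/223) = +1, so 2 is a residue.
(3/223) = −1, so 3 is the smallest positive non-residue mod 223.

3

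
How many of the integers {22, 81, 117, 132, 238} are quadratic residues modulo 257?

(22/257) = +1 → QR.
(81/257) = +1 → QR.
(117/257) = +1 → QR.
(132/257) = -1 → non-residue.
(238/257) = -1 → non-residue.
Total quadratic residues among the 5: 3.

3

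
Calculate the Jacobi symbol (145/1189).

Reciprocity: 145 ≡ 1 and 1189 ≡ 1 (mod 4), so (145/1189) = +(1189/145).
Reduce top mod 145: now compute (29/145).
Reciprocity: 29 ≡ 1 and 145 ≡ 1 (mod 4), so (29/145) = +(145/29).
Reduce top mod 29: now compute (0/29).
Top reduces to 0: gcd > 1, so the symbol is 0.

0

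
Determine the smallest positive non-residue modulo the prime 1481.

3

(2/1481) = +1, so 2 is a residue.
(3/1481) = −1, so 3 is the smallest positive non-residue mod 1481.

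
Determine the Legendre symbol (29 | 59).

1

Reciprocity: 29 ≡ 1 and 59 ≡ 3 (mod 4), so (29/59) = +(59/29).
Reduce top mod 29: now compute (1/29).
Reached (1/29) = 1. Collecting the sign flips along the way, the symbol is +1.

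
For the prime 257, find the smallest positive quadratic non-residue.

(2/257) = +1, so 2 is a residue.
(3/257) = −1, so 3 is the smallest positive non-residue mod 257.

3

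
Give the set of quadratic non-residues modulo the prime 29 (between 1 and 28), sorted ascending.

2, 3, 8, 10, 11, 12, 14, 15, 17, 18, 19, 21, 26, 27

Square k = 1,…,14 (k and 29−k give the same square):
1²=1, 2²=4, 3²=9, 4²=16, 5²=25, 6²≡7, 7²≡20, 8²≡6, 9²≡23, 10²≡13, 11²≡5, 12²≡28, 13²≡24, 14²≡22 (mod 29).
The residues are {1, 4, 5, 6, 7, 9, 13, 16, 20, 22, 23, 24, 25, 28}; the non-residues are the remaining 14 nonzero classes.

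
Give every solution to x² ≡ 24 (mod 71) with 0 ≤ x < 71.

33, 38

Since 71 ≡ 3 (mod 4), a square root of 24 is 24^((71+1)/4) = 24^18 mod 71.
Repeated squaring: 24^2≡8, 24^4≡64, 24^8≡49, 24^16≡58 (mod 71).
24^18 = 24^(16+2) ≡ 38 (mod 71).
Check: 38² = 1444 ≡ 24 (mod 71). The two roots are 33 and 38.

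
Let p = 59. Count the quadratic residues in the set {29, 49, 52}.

2

(29/59) = +1 → QR.
(49/59) = +1 → QR.
(52/59) = -1 → non-residue.
Total quadratic residues among the 3: 2.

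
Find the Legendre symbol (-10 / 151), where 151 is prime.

-1

Euler's criterion: (-10/151) ≡ 141^75 (mod 151).
141^2 ≡ 100 (mod 151)
141^4 ≡ 34 (mod 151)
141^8 ≡ 99 (mod 151)
141^16 ≡ 137 (mod 151)
141^32 ≡ 45 (mod 151)
141^64 ≡ 62 (mod 151)
141^75 = 141^(64+8+2+1) ≡ 150 (mod 151).
Result is 150 ≡ −1, so (-10/151) = −1.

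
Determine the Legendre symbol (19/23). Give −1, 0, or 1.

Reciprocity: 19 ≡ 3 and 23 ≡ 3 (mod 4), so (19/23) = −(23/19).
Reduce top mod 19: now compute (4/19).
Pull out 2^2: since 19 ≡ 3 (mod 8), (2/19) = -1, so (2/19)^2 = +1.
Reached (1/19) = 1. Collecting the sign flips along the way, the symbol is -1.

-1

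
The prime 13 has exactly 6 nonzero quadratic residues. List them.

1,3,4,9,10,12

Square k = 1,…,6 (k and 13−k give the same square):
1²=1, 2²=4, 3²=9, 4²≡3, 5²≡12, 6²≡10 (mod 13).
So the quadratic residues mod 13 are {1, 3, 4, 9, 10, 12}.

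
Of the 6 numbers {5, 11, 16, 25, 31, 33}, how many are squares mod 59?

(5/59) = +1 → QR.
(11/59) = -1 → non-residue.
(16/59) = +1 → QR.
(25/59) = +1 → QR.
(31/59) = -1 → non-residue.
(33/59) = -1 → non-residue.
Total quadratic residues among the 6: 3.

3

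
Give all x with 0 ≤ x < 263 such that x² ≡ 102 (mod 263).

75, 188

Since 263 ≡ 3 (mod 4), a square root of 102 is 102^((263+1)/4) = 102^66 mod 263.
Repeated squaring: 102^2≡147, 102^4≡43, 102^8≡8, 102^16≡64, 102^32≡151, 102^64≡183 (mod 263).
102^66 = 102^(64+2) ≡ 75 (mod 263).
Check: 75² = 5625 ≡ 102 (mod 263). The two roots are 75 and 188.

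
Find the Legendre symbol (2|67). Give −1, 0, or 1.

-1

Pull out 2: since 67 ≡ 3 (mod 8), (2/67) = -1.
Reached (1/67) = 1. Collecting the sign flips along the way, the symbol is -1.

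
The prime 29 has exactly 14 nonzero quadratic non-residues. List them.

2 3 8 10 11 12 14 15 17 18 19 21 26 27

Square k = 1,…,14 (k and 29−k give the same square):
1²=1, 2²=4, 3²=9, 4²=16, 5²=25, 6²≡7, 7²≡20, 8²≡6, 9²≡23, 10²≡13, 11²≡5, 12²≡28, 13²≡24, 14²≡22 (mod 29).
The residues are {1, 4, 5, 6, 7, 9, 13, 16, 20, 22, 23, 24, 25, 28}; the non-residues are the remaining 14 nonzero classes.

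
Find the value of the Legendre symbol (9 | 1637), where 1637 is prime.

Reciprocity: 9 ≡ 1 and 1637 ≡ 1 (mod 4), so (9/1637) = +(1637/9).
Reduce top mod 9: now compute (8/9).
Pull out 2^3: since 9 ≡ 1 (mod 8), (2/9) = +1, so (2/9)^3 = +1.
Reached (1/9) = 1. Collecting the sign flips along the way, the symbol is +1.

1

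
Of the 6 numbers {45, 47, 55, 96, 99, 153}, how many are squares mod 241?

(45/241) = +1 → QR.
(47/241) = +1 → QR.
(55/241) = -1 → non-residue.
(96/241) = +1 → QR.
(99/241) = -1 → non-residue.
(153/241) = -1 → non-residue.
Total quadratic residues among the 6: 3.

3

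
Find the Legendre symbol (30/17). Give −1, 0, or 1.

First reduce: 30 ≡ 13 (mod 17).
Reciprocity: 13 ≡ 1 and 17 ≡ 1 (mod 4), so (13/17) = +(17/13).
Reduce top mod 13: now compute (4/13).
Pull out 2^2: since 13 ≡ 5 (mod 8), (2/13) = -1, so (2/13)^2 = +1.
Reached (1/13) = 1. Collecting the sign flips along the way, the symbol is +1.

1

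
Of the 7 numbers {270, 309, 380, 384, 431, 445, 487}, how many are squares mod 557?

4

(270/557) = -1 → non-residue.
(309/557) = +1 → QR.
(380/557) = -1 → non-residue.
(384/557) = +1 → QR.
(431/557) = -1 → non-residue.
(445/557) = +1 → QR.
(487/557) = +1 → QR.
Total quadratic residues among the 7: 4.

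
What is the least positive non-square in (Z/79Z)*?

3

(2/79) = +1, so 2 is a residue.
(3/79) = −1, so 3 is the smallest positive non-residue mod 79.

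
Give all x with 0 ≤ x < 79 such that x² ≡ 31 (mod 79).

Since 79 ≡ 3 (mod 4), a square root of 31 is 31^((79+1)/4) = 31^20 mod 79.
Repeated squaring: 31^2≡13, 31^4≡11, 31^8≡42, 31^16≡26 (mod 79).
31^20 = 31^(16+4) ≡ 49 (mod 79).
Check: 49² = 2401 ≡ 31 (mod 79). The two roots are 30 and 49.

30, 49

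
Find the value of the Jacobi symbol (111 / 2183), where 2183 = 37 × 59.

0

Reciprocity: 111 ≡ 3 and 2183 ≡ 3 (mod 4), so (111/2183) = −(2183/111).
Reduce top mod 111: now compute (74/111).
Pull out 2: since 111 ≡ 7 (mod 8), (2/111) = +1.
Reciprocity: 37 ≡ 1 and 111 ≡ 3 (mod 4), so (37/111) = +(111/37).
Reduce top mod 37: now compute (0/37).
Top reduces to 0: gcd > 1, so the symbol is 0.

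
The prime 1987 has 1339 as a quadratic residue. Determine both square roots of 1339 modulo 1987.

647, 1340

Since 1987 ≡ 3 (mod 4), a square root of 1339 is 1339^((1987+1)/4) = 1339^497 mod 1987.
Repeated squaring: 1339^2≡647, 1339^4≡1339, 1339^8≡647, 1339^16≡1339, 1339^32≡647, 1339^64≡1339, 1339^128≡647, 1339^256≡1339 (mod 1987).
1339^497 = 1339^(256+128+64+32+16+1) ≡ 647 (mod 1987).
Check: 647² = 418609 ≡ 1339 (mod 1987). The two roots are 647 and 1340.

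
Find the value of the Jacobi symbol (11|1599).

-1

Reciprocity: 11 ≡ 3 and 1599 ≡ 3 (mod 4), so (11/1599) = −(1599/11).
Reduce top mod 11: now compute (4/11).
Pull out 2^2: since 11 ≡ 3 (mod 8), (2/11) = -1, so (2/11)^2 = +1.
Reached (1/11) = 1. Collecting the sign flips along the way, the symbol is -1.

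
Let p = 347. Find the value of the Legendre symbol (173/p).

Euler's criterion: (173/347) ≡ 173^173 (mod 347).
173^2 ≡ 87 (mod 347)
173^4 ≡ 282 (mod 347)
173^8 ≡ 61 (mod 347)
173^16 ≡ 251 (mod 347)
173^32 ≡ 194 (mod 347)
173^64 ≡ 160 (mod 347)
173^128 ≡ 269 (mod 347)
173^173 = 173^(128+32+8+4+1) ≡ 1 (mod 347).
Result is 1, so (173/347) = 1.

1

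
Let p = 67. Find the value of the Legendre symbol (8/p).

-1

Pull out 2^3: since 67 ≡ 3 (mod 8), (2/67) = -1, so (2/67)^3 = -1.
Reached (1/67) = 1. Collecting the sign flips along the way, the symbol is -1.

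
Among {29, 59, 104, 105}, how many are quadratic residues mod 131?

2

(29/131) = -1 → non-residue.
(59/131) = +1 → QR.
(104/131) = -1 → non-residue.
(105/131) = +1 → QR.
Total quadratic residues among the 4: 2.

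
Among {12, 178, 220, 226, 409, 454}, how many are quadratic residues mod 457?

4

(12/457) = +1 → QR.
(178/457) = -1 → non-residue.
(220/457) = +1 → QR.
(226/457) = -1 → non-residue.
(409/457) = +1 → QR.
(454/457) = +1 → QR.
Total quadratic residues among the 6: 4.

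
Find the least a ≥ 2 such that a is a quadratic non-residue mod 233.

(2/233) = +1, so 2 is a residue.
(3/233) = −1, so 3 is the smallest positive non-residue mod 233.

3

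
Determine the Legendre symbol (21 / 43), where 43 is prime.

1

Reciprocity: 21 ≡ 1 and 43 ≡ 3 (mod 4), so (21/43) = +(43/21).
Reduce top mod 21: now compute (1/21).
Reached (1/21) = 1. Collecting the sign flips along the way, the symbol is +1.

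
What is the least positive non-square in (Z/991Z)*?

3

(2/991) = +1, so 2 is a residue.
(3/991) = −1, so 3 is the smallest positive non-residue mod 991.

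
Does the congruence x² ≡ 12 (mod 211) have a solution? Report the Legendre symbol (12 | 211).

-1

Euler's criterion: (12/211) ≡ 12^105 (mod 211).
12^2 ≡ 144 (mod 211)
12^4 ≡ 58 (mod 211)
12^8 ≡ 199 (mod 211)
12^16 ≡ 144 (mod 211)
12^32 ≡ 58 (mod 211)
12^64 ≡ 199 (mod 211)
12^105 = 12^(64+32+8+1) ≡ 210 (mod 211).
Result is 210 ≡ −1, so (12/211) = −1.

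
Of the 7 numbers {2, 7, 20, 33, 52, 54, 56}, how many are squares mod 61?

(2/61) = -1 → non-residue.
(7/61) = -1 → non-residue.
(20/61) = +1 → QR.
(33/61) = -1 → non-residue.
(52/61) = +1 → QR.
(54/61) = -1 → non-residue.
(56/61) = +1 → QR.
Total quadratic residues among the 7: 3.

3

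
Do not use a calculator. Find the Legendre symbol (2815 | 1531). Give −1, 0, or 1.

1

First reduce: 2815 ≡ 1284 (mod 1531).
Pull out 2^2: since 1531 ≡ 3 (mod 8), (2/1531) = -1, so (2/1531)^2 = +1.
Reciprocity: 321 ≡ 1 and 1531 ≡ 3 (mod 4), so (321/1531) = +(1531/321).
Reduce top mod 321: now compute (247/321).
Reciprocity: 247 ≡ 3 and 321 ≡ 1 (mod 4), so (247/321) = +(321/247).
Reduce top mod 247: now compute (74/247).
Pull out 2: since 247 ≡ 7 (mod 8), (2/247) = +1.
Reciprocity: 37 ≡ 1 and 247 ≡ 3 (mod 4), so (37/247) = +(247/37).
Reduce top mod 37: now compute (25/37).
Reciprocity: 25 ≡ 1 and 37 ≡ 1 (mod 4), so (25/37) = +(37/25).
Reduce top mod 25: now compute (12/25).
Pull out 2^2: since 25 ≡ 1 (mod 8), (2/25) = +1, so (2/25)^2 = +1.
Reciprocity: 3 ≡ 3 and 25 ≡ 1 (mod 4), so (3/25) = +(25/3).
Reduce top mod 3: now compute (1/3).
Reached (1/3) = 1. Collecting the sign flips along the way, the symbol is +1.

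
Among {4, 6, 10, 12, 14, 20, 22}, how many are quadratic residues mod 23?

3

(4/23) = +1 → QR.
(6/23) = +1 → QR.
(10/23) = -1 → non-residue.
(12/23) = +1 → QR.
(14/23) = -1 → non-residue.
(20/23) = -1 → non-residue.
(22/23) = -1 → non-residue.
Total quadratic residues among the 7: 3.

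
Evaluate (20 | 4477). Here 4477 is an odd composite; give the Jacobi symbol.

-1

Pull out 2^2: since 4477 ≡ 5 (mod 8), (2/4477) = -1, so (2/4477)^2 = +1.
Reciprocity: 5 ≡ 1 and 4477 ≡ 1 (mod 4), so (5/4477) = +(4477/5).
Reduce top mod 5: now compute (2/5).
Pull out 2: since 5 ≡ 5 (mod 8), (2/5) = -1.
Reached (1/5) = 1. Collecting the sign flips along the way, the symbol is -1.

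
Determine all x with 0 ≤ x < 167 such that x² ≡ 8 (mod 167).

26, 141

Since 167 ≡ 3 (mod 4), a square root of 8 is 8^((167+1)/4) = 8^42 mod 167.
Repeated squaring: 8^2≡64, 8^4≡88, 8^8≡62, 8^16≡3, 8^32≡9 (mod 167).
8^42 = 8^(32+8+2) ≡ 141 (mod 167).
Check: 141² = 19881 ≡ 8 (mod 167). The two roots are 26 and 141.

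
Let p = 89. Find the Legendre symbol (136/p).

First reduce: 136 ≡ 47 (mod 89).
Reciprocity: 47 ≡ 3 and 89 ≡ 1 (mod 4), so (47/89) = +(89/47).
Reduce top mod 47: now compute (42/47).
Pull out 2: since 47 ≡ 7 (mod 8), (2/47) = +1.
Reciprocity: 21 ≡ 1 and 47 ≡ 3 (mod 4), so (21/47) = +(47/21).
Reduce top mod 21: now compute (5/21).
Reciprocity: 5 ≡ 1 and 21 ≡ 1 (mod 4), so (5/21) = +(21/5).
Reduce top mod 5: now compute (1/5).
Reached (1/5) = 1. Collecting the sign flips along the way, the symbol is +1.

1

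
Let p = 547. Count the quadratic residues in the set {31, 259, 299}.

1

(31/547) = -1 → non-residue.
(259/547) = +1 → QR.
(299/547) = -1 → non-residue.
Total quadratic residues among the 3: 1.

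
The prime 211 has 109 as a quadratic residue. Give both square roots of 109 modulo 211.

98, 113

Since 211 ≡ 3 (mod 4), a square root of 109 is 109^((211+1)/4) = 109^53 mod 211.
Repeated squaring: 109^2≡65, 109^4≡5, 109^8≡25, 109^16≡203, 109^32≡64 (mod 211).
109^53 = 109^(32+16+4+1) ≡ 113 (mod 211).
Check: 113² = 12769 ≡ 109 (mod 211). The two roots are 98 and 113.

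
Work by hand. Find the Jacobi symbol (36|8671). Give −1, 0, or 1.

1

Pull out 2^2: since 8671 ≡ 7 (mod 8), (2/8671) = +1, so (2/8671)^2 = +1.
Reciprocity: 9 ≡ 1 and 8671 ≡ 3 (mod 4), so (9/8671) = +(8671/9).
Reduce top mod 9: now compute (4/9).
Pull out 2^2: since 9 ≡ 1 (mod 8), (2/9) = +1, so (2/9)^2 = +1.
Reached (1/9) = 1. Collecting the sign flips along the way, the symbol is +1.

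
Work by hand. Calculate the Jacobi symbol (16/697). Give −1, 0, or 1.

Pull out 2^4: since 697 ≡ 1 (mod 8), (2/697) = +1, so (2/697)^4 = +1.
Reached (1/697) = 1. Collecting the sign flips along the way, the symbol is +1.

1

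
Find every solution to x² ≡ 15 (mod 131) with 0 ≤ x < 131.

Since 131 ≡ 3 (mod 4), a square root of 15 is 15^((131+1)/4) = 15^33 mod 131.
Repeated squaring: 15^2≡94, 15^4≡59, 15^8≡75, 15^16≡123, 15^32≡64 (mod 131).
15^33 = 15^(32+1) ≡ 43 (mod 131).
Check: 43² = 1849 ≡ 15 (mod 131). The two roots are 43 and 88.

43, 88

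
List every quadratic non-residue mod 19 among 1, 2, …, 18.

Square k = 1,…,9 (k and 19−k give the same square):
1²=1, 2²=4, 3²=9, 4²=16, 5²≡6, 6²≡17, 7²≡11, 8²≡7, 9²≡5 (mod 19).
The residues are {1, 4, 5, 6, 7, 9, 11, 16, 17}; the non-residues are the remaining 9 nonzero classes.

2 3 8 10 12 13 14 15 18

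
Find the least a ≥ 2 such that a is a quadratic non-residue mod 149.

(2/149) = −1, so 2 is the smallest positive non-residue mod 149.

2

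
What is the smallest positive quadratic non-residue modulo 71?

7

(2/71) = +1, so 2 is a residue.
(3/71) = +1, so 3 is a residue.
(4/71) = +1, so 4 is a residue.
(5/71) = +1, so 5 is a residue.
(6/71) = +1, so 6 is a residue.
(7/71) = −1, so 7 is the smallest positive non-residue mod 71.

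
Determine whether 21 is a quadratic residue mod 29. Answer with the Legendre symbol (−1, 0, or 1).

Reciprocity: 21 ≡ 1 and 29 ≡ 1 (mod 4), so (21/29) = +(29/21).
Reduce top mod 21: now compute (8/21).
Pull out 2^3: since 21 ≡ 5 (mod 8), (2/21) = -1, so (2/21)^3 = -1.
Reached (1/21) = 1. Collecting the sign flips along the way, the symbol is -1.

-1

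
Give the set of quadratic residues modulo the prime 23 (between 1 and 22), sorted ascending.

1, 2, 3, 4, 6, 8, 9, 12, 13, 16, 18

Square k = 1,…,11 (k and 23−k give the same square):
1²=1, 2²=4, 3²=9, 4²=16, 5²≡2, 6²≡13, 7²≡3, 8²≡18, 9²≡12, 10²≡8, 11²≡6 (mod 23).
So the quadratic residues mod 23 are {1, 2, 3, 4, 6, 8, 9, 12, 13, 16, 18}.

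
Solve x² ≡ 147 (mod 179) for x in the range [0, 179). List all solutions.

46, 133

Since 179 ≡ 3 (mod 4), a square root of 147 is 147^((179+1)/4) = 147^45 mod 179.
Repeated squaring: 147^2≡129, 147^4≡173, 147^8≡36, 147^16≡43, 147^32≡59 (mod 179).
147^45 = 147^(32+8+4+1) ≡ 46 (mod 179).
Check: 46² = 2116 ≡ 147 (mod 179). The two roots are 46 and 133.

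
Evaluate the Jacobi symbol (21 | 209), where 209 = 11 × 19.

1

Reciprocity: 21 ≡ 1 and 209 ≡ 1 (mod 4), so (21/209) = +(209/21).
Reduce top mod 21: now compute (20/21).
Pull out 2^2: since 21 ≡ 5 (mod 8), (2/21) = -1, so (2/21)^2 = +1.
Reciprocity: 5 ≡ 1 and 21 ≡ 1 (mod 4), so (5/21) = +(21/5).
Reduce top mod 5: now compute (1/5).
Reached (1/5) = 1. Collecting the sign flips along the way, the symbol is +1.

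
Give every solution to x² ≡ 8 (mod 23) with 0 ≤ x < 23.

10, 13

Since 23 ≡ 3 (mod 4), a square root of 8 is 8^((23+1)/4) = 8^6 mod 23.
Repeated squaring: 8^2≡18, 8^4≡2 (mod 23).
8^6 = 8^(4+2) ≡ 13 (mod 23).
Check: 13² = 169 ≡ 8 (mod 23). The two roots are 10 and 13.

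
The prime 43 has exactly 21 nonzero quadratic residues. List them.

1 4 6 9 10 11 13 14 15 16 17 21 23 24 25 31 35 36 38 40 41

Square k = 1,…,21 (k and 43−k give the same square):
1²=1, 2²=4, 3²=9, 4²=16, 5²=25, 6²=36, 7²≡6, 8²≡21, 9²≡38, 10²≡14, 11²≡35, 12²≡15, 13²≡40, 14²≡24, 15²≡10, 16²≡41, 17²≡31, 18²≡23, 19²≡17, 20²≡13, 21²≡11 (mod 43).
So the quadratic residues mod 43 are {1, 4, 6, 9, 10, 11, 13, 14, 15, 16, 17, 21, 23, 24, 25, 31, 35, 36, 38, 40, 41}.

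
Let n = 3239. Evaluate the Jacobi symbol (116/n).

Pull out 2^2: since 3239 ≡ 7 (mod 8), (2/3239) = +1, so (2/3239)^2 = +1.
Reciprocity: 29 ≡ 1 and 3239 ≡ 3 (mod 4), so (29/3239) = +(3239/29).
Reduce top mod 29: now compute (20/29).
Pull out 2^2: since 29 ≡ 5 (mod 8), (2/29) = -1, so (2/29)^2 = +1.
Reciprocity: 5 ≡ 1 and 29 ≡ 1 (mod 4), so (5/29) = +(29/5).
Reduce top mod 5: now compute (4/5).
Pull out 2^2: since 5 ≡ 5 (mod 8), (2/5) = -1, so (2/5)^2 = +1.
Reached (1/5) = 1. Collecting the sign flips along the way, the symbol is +1.

1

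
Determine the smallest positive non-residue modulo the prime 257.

3

(2/257) = +1, so 2 is a residue.
(3/257) = −1, so 3 is the smallest positive non-residue mod 257.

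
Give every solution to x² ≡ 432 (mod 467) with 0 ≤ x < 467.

124, 343

Since 467 ≡ 3 (mod 4), a square root of 432 is 432^((467+1)/4) = 432^117 mod 467.
Repeated squaring: 432^2≡291, 432^4≡154, 432^8≡366, 432^16≡394, 432^32≡192, 432^64≡438 (mod 467).
432^117 = 432^(64+32+16+4+1) ≡ 343 (mod 467).
Check: 343² = 117649 ≡ 432 (mod 467). The two roots are 124 and 343.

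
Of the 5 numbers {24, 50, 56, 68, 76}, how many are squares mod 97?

2

(24/97) = +1 → QR.
(50/97) = +1 → QR.
(56/97) = -1 → non-residue.
(68/97) = -1 → non-residue.
(76/97) = -1 → non-residue.
Total quadratic residues among the 5: 2.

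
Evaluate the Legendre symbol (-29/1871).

First reduce: -29 ≡ 1842 (mod 1871).
Pull out 2: since 1871 ≡ 7 (mod 8), (2/1871) = +1.
Reciprocity: 921 ≡ 1 and 1871 ≡ 3 (mod 4), so (921/1871) = +(1871/921).
Reduce top mod 921: now compute (29/921).
Reciprocity: 29 ≡ 1 and 921 ≡ 1 (mod 4), so (29/921) = +(921/29).
Reduce top mod 29: now compute (22/29).
Pull out 2: since 29 ≡ 5 (mod 8), (2/29) = -1.
Reciprocity: 11 ≡ 3 and 29 ≡ 1 (mod 4), so (11/29) = +(29/11).
Reduce top mod 11: now compute (7/11).
Reciprocity: 7 ≡ 3 and 11 ≡ 3 (mod 4), so (7/11) = −(11/7).
Reduce top mod 7: now compute (4/7).
Pull out 2^2: since 7 ≡ 7 (mod 8), (2/7) = +1, so (2/7)^2 = +1.
Reached (1/7) = 1. Collecting the sign flips along the way, the symbol is +1.

1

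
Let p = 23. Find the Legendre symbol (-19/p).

First reduce: -19 ≡ 4 (mod 23).
Pull out 2^2: since 23 ≡ 7 (mod 8), (2/23) = +1, so (2/23)^2 = +1.
Reached (1/23) = 1. Collecting the sign flips along the way, the symbol is +1.

1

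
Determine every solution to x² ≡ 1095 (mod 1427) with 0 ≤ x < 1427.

Since 1427 ≡ 3 (mod 4), a square root of 1095 is 1095^((1427+1)/4) = 1095^357 mod 1427.
Repeated squaring: 1095^2≡345, 1095^4≡584, 1095^8≡3, 1095^16≡9, 1095^32≡81, 1095^64≡853, 1095^128≡1266, 1095^256≡235 (mod 1427).
1095^357 = 1095^(256+64+32+4+1) ≡ 1277 (mod 1427).
Check: 1277² = 1630729 ≡ 1095 (mod 1427). The two roots are 150 and 1277.

150, 1277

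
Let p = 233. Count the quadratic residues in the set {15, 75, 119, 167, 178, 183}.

(15/233) = +1 → QR.
(75/233) = -1 → non-residue.
(119/233) = -1 → non-residue.
(167/233) = +1 → QR.
(178/233) = +1 → QR.
(183/233) = +1 → QR.
Total quadratic residues among the 6: 4.

4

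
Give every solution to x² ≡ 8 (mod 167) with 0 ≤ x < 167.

26, 141

Since 167 ≡ 3 (mod 4), a square root of 8 is 8^((167+1)/4) = 8^42 mod 167.
Repeated squaring: 8^2≡64, 8^4≡88, 8^8≡62, 8^16≡3, 8^32≡9 (mod 167).
8^42 = 8^(32+8+2) ≡ 141 (mod 167).
Check: 141² = 19881 ≡ 8 (mod 167). The two roots are 26 and 141.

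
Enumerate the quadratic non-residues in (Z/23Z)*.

5, 7, 10, 11, 14, 15, 17, 19, 20, 21, 22

Square k = 1,…,11 (k and 23−k give the same square):
1²=1, 2²=4, 3²=9, 4²=16, 5²≡2, 6²≡13, 7²≡3, 8²≡18, 9²≡12, 10²≡8, 11²≡6 (mod 23).
The residues are {1, 2, 3, 4, 6, 8, 9, 12, 13, 16, 18}; the non-residues are the remaining 11 nonzero classes.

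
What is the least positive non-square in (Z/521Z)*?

3

(2/521) = +1, so 2 is a residue.
(3/521) = −1, so 3 is the smallest positive non-residue mod 521.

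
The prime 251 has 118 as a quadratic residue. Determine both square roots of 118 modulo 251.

108, 143

Since 251 ≡ 3 (mod 4), a square root of 118 is 118^((251+1)/4) = 118^63 mod 251.
Repeated squaring: 118^2≡119, 118^4≡105, 118^8≡232, 118^16≡110, 118^32≡52 (mod 251).
118^63 = 118^(32+16+8+4+2+1) ≡ 108 (mod 251).
Check: 108² = 11664 ≡ 118 (mod 251). The two roots are 108 and 143.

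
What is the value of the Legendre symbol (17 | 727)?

1

Reciprocity: 17 ≡ 1 and 727 ≡ 3 (mod 4), so (17/727) = +(727/17).
Reduce top mod 17: now compute (13/17).
Reciprocity: 13 ≡ 1 and 17 ≡ 1 (mod 4), so (13/17) = +(17/13).
Reduce top mod 13: now compute (4/13).
Pull out 2^2: since 13 ≡ 5 (mod 8), (2/13) = -1, so (2/13)^2 = +1.
Reached (1/13) = 1. Collecting the sign flips along the way, the symbol is +1.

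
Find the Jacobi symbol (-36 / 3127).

First reduce: -36 ≡ 3091 (mod 3127).
Reciprocity: 3091 ≡ 3 and 3127 ≡ 3 (mod 4), so (3091/3127) = −(3127/3091).
Reduce top mod 3091: now compute (36/3091).
Pull out 2^2: since 3091 ≡ 3 (mod 8), (2/3091) = -1, so (2/3091)^2 = +1.
Reciprocity: 9 ≡ 1 and 3091 ≡ 3 (mod 4), so (9/3091) = +(3091/9).
Reduce top mod 9: now compute (4/9).
Pull out 2^2: since 9 ≡ 1 (mod 8), (2/9) = +1, so (2/9)^2 = +1.
Reached (1/9) = 1. Collecting the sign flips along the way, the symbol is -1.

-1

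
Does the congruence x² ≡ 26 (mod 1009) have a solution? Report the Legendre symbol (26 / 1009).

Pull out 2: since 1009 ≡ 1 (mod 8), (2/1009) = +1.
Reciprocity: 13 ≡ 1 and 1009 ≡ 1 (mod 4), so (13/1009) = +(1009/13).
Reduce top mod 13: now compute (8/13).
Pull out 2^3: since 13 ≡ 5 (mod 8), (2/13) = -1, so (2/13)^3 = -1.
Reached (1/13) = 1. Collecting the sign flips along the way, the symbol is -1.

-1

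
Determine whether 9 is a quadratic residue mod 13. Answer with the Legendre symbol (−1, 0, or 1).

1

Reciprocity: 9 ≡ 1 and 13 ≡ 1 (mod 4), so (9/13) = +(13/9).
Reduce top mod 9: now compute (4/9).
Pull out 2^2: since 9 ≡ 1 (mod 8), (2/9) = +1, so (2/9)^2 = +1.
Reached (1/9) = 1. Collecting the sign flips along the way, the symbol is +1.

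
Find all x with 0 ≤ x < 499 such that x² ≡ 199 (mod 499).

Since 499 ≡ 3 (mod 4), a square root of 199 is 199^((499+1)/4) = 199^125 mod 499.
Repeated squaring: 199^2≡180, 199^4≡464, 199^8≡227, 199^16≡132, 199^32≡458, 199^64≡184 (mod 499).
199^125 = 199^(64+32+16+8+4+1) ≡ 204 (mod 499).
Check: 204² = 41616 ≡ 199 (mod 499). The two roots are 204 and 295.

204, 295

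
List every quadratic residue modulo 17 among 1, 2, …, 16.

Square k = 1,…,8 (k and 17−k give the same square):
1²=1, 2²=4, 3²=9, 4²=16, 5²≡8, 6²≡2, 7²≡15, 8²≡13 (mod 17).
So the quadratic residues mod 17 are {1, 2, 4, 8, 9, 13, 15, 16}.

1,2,4,8,9,13,15,16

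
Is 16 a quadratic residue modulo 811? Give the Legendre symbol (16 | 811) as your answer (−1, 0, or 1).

1

Pull out 2^4: since 811 ≡ 3 (mod 8), (2/811) = -1, so (2/811)^4 = +1.
Reached (1/811) = 1. Collecting the sign flips along the way, the symbol is +1.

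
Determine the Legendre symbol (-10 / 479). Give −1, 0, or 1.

-1

Euler's criterion: (-10/479) ≡ 469^239 (mod 479).
469^2 ≡ 100 (mod 479)
469^4 ≡ 420 (mod 479)
469^8 ≡ 128 (mod 479)
469^16 ≡ 98 (mod 479)
469^32 ≡ 24 (mod 479)
469^64 ≡ 97 (mod 479)
469^128 ≡ 308 (mod 479)
469^239 = 469^(128+64+32+8+4+2+1) ≡ 478 (mod 479).
Result is 478 ≡ −1, so (-10/479) = −1.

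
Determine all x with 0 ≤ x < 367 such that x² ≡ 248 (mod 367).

171, 196

Since 367 ≡ 3 (mod 4), a square root of 248 is 248^((367+1)/4) = 248^92 mod 367.
Repeated squaring: 248^2≡215, 248^4≡350, 248^8≡289, 248^16≡212, 248^32≡170, 248^64≡274 (mod 367).
248^92 = 248^(64+16+8+4) ≡ 196 (mod 367).
Check: 196² = 38416 ≡ 248 (mod 367). The two roots are 171 and 196.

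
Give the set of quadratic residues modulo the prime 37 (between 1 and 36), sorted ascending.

Square k = 1,…,18 (k and 37−k give the same square):
1²=1, 2²=4, 3²=9, 4²=16, 5²=25, 6²=36, 7²≡12, 8²≡27, 9²≡7, 10²≡26, 11²≡10, 12²≡33, 13²≡21, 14²≡11, 15²≡3, 16²≡34, 17²≡30, 18²≡28 (mod 37).
So the quadratic residues mod 37 are {1, 3, 4, 7, 9, 10, 11, 12, 16, 21, 25, 26, 27, 28, 30, 33, 34, 36}.

1, 3, 4, 7, 9, 10, 11, 12, 16, 21, 25, 26, 27, 28, 30, 33, 34, 36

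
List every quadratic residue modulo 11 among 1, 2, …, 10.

Square k = 1,…,5 (k and 11−k give the same square):
1²=1, 2²=4, 3²=9, 4²≡5, 5²≡3 (mod 11).
So the quadratic residues mod 11 are {1, 3, 4, 5, 9}.

1 3 4 5 9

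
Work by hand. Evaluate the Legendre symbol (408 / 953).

-1

Euler's criterion: (408/953) ≡ 408^476 (mod 953).
408^2 ≡ 642 (mod 953)
408^4 ≡ 468 (mod 953)
408^8 ≡ 787 (mod 953)
408^16 ≡ 872 (mod 953)
408^32 ≡ 843 (mod 953)
408^64 ≡ 664 (mod 953)
408^128 ≡ 610 (mod 953)
408^256 ≡ 430 (mod 953)
408^476 = 408^(256+128+64+16+8+4) ≡ 952 (mod 953).
Result is 952 ≡ −1, so (408/953) = −1.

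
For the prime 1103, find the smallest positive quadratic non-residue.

(2/1103) = +1, so 2 is a residue.
(3/1103) = +1, so 3 is a residue.
(4/1103) = +1, so 4 is a residue.
(5/1103) = −1, so 5 is the smallest positive non-residue mod 1103.

5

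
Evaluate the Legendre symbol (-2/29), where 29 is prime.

-1

First reduce: -2 ≡ 27 (mod 29).
Reciprocity: 27 ≡ 3 and 29 ≡ 1 (mod 4), so (27/29) = +(29/27).
Reduce top mod 27: now compute (2/27).
Pull out 2: since 27 ≡ 3 (mod 8), (2/27) = -1.
Reached (1/27) = 1. Collecting the sign flips along the way, the symbol is -1.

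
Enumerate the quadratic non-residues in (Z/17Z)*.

Square k = 1,…,8 (k and 17−k give the same square):
1²=1, 2²=4, 3²=9, 4²=16, 5²≡8, 6²≡2, 7²≡15, 8²≡13 (mod 17).
The residues are {1, 2, 4, 8, 9, 13, 15, 16}; the non-residues are the remaining 8 nonzero classes.

3, 5, 6, 7, 10, 11, 12, 14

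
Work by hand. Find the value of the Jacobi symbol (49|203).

Reciprocity: 49 ≡ 1 and 203 ≡ 3 (mod 4), so (49/203) = +(203/49).
Reduce top mod 49: now compute (7/49).
Reciprocity: 7 ≡ 3 and 49 ≡ 1 (mod 4), so (7/49) = +(49/7).
Reduce top mod 7: now compute (0/7).
Top reduces to 0: gcd > 1, so the symbol is 0.

0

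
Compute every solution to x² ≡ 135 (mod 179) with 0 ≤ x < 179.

80, 99

Since 179 ≡ 3 (mod 4), a square root of 135 is 135^((179+1)/4) = 135^45 mod 179.
Repeated squaring: 135^2≡146, 135^4≡15, 135^8≡46, 135^16≡147, 135^32≡129 (mod 179).
135^45 = 135^(32+8+4+1) ≡ 80 (mod 179).
Check: 80² = 6400 ≡ 135 (mod 179). The two roots are 80 and 99.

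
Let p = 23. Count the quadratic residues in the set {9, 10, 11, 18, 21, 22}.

2

(9/23) = +1 → QR.
(10/23) = -1 → non-residue.
(11/23) = -1 → non-residue.
(18/23) = +1 → QR.
(21/23) = -1 → non-residue.
(22/23) = -1 → non-residue.
Total quadratic residues among the 6: 2.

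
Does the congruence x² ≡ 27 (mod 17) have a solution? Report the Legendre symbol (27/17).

-1

First reduce: 27 ≡ 10 (mod 17).
Pull out 2: since 17 ≡ 1 (mod 8), (2/17) = +1.
Reciprocity: 5 ≡ 1 and 17 ≡ 1 (mod 4), so (5/17) = +(17/5).
Reduce top mod 5: now compute (2/5).
Pull out 2: since 5 ≡ 5 (mod 8), (2/5) = -1.
Reached (1/5) = 1. Collecting the sign flips along the way, the symbol is -1.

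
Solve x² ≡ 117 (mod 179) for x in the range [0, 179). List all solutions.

81, 98

Since 179 ≡ 3 (mod 4), a square root of 117 is 117^((179+1)/4) = 117^45 mod 179.
Repeated squaring: 117^2≡85, 117^4≡65, 117^8≡108, 117^16≡29, 117^32≡125 (mod 179).
117^45 = 117^(32+8+4+1) ≡ 81 (mod 179).
Check: 81² = 6561 ≡ 117 (mod 179). The two roots are 81 and 98.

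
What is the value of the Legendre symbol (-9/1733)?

1

First reduce: -9 ≡ 1724 (mod 1733).
Pull out 2^2: since 1733 ≡ 5 (mod 8), (2/1733) = -1, so (2/1733)^2 = +1.
Reciprocity: 431 ≡ 3 and 1733 ≡ 1 (mod 4), so (431/1733) = +(1733/431).
Reduce top mod 431: now compute (9/431).
Reciprocity: 9 ≡ 1 and 431 ≡ 3 (mod 4), so (9/431) = +(431/9).
Reduce top mod 9: now compute (8/9).
Pull out 2^3: since 9 ≡ 1 (mod 8), (2/9) = +1, so (2/9)^3 = +1.
Reached (1/9) = 1. Collecting the sign flips along the way, the symbol is +1.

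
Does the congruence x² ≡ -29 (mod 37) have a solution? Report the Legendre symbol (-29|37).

Euler's criterion: (-29/37) ≡ 8^18 (mod 37).
8^2 ≡ 27 (mod 37)
8^4 ≡ 26 (mod 37)
8^8 ≡ 10 (mod 37)
8^16 ≡ 26 (mod 37)
8^18 = 8^(16+2) ≡ 36 (mod 37).
Result is 36 ≡ −1, so (-29/37) = −1.

-1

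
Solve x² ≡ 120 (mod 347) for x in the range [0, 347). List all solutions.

Since 347 ≡ 3 (mod 4), a square root of 120 is 120^((347+1)/4) = 120^87 mod 347.
Repeated squaring: 120^2≡173, 120^4≡87, 120^8≡282, 120^16≡61, 120^32≡251, 120^64≡194 (mod 347).
120^87 = 120^(64+16+4+2+1) ≡ 154 (mod 347).
Check: 154² = 23716 ≡ 120 (mod 347). The two roots are 154 and 193.

154, 193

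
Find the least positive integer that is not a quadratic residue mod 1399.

(2/1399) = +1, so 2 is a residue.
(3/1399) = −1, so 3 is the smallest positive non-residue mod 1399.

3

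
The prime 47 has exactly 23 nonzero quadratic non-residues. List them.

5, 10, 11, 13, 15, 19, 20, 22, 23, 26, 29, 30, 31, 33, 35, 38, 39, 40, 41, 43, 44, 45, 46

Square k = 1,…,23 (k and 47−k give the same square):
1²=1, 2²=4, 3²=9, 4²=16, 5²=25, 6²=36, 7²≡2, 8²≡17, 9²≡34, 10²≡6, 11²≡27, 12²≡3, 13²≡28, 14²≡8, 15²≡37, 16²≡21, 17²≡7, 18²≡42, 19²≡32, 20²≡24, 21²≡18, 22²≡14, 23²≡12 (mod 47).
The residues are {1, 2, 3, 4, 6, 7, 8, 9, 12, 14, 16, 17, 18, 21, 24, 25, 27, 28, 32, 34, 36, 37, 42}; the non-residues are the remaining 23 nonzero classes.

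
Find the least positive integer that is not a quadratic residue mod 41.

(2/41) = +1, so 2 is a residue.
(3/41) = −1, so 3 is the smallest positive non-residue mod 41.

3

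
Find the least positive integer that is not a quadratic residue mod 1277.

2

(2/1277) = −1, so 2 is the smallest positive non-residue mod 1277.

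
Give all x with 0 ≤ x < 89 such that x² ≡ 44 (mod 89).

20, 69

89 ≡ 1 (mod 4), so we find a root by search.
Trying successive values, 20² = 400 ≡ 44 (mod 89). The other root is 89 − 20 = 69.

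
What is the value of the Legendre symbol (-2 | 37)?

-1

Euler's criterion: (-2/37) ≡ 35^18 (mod 37).
35^2 ≡ 4 (mod 37)
35^4 ≡ 16 (mod 37)
35^8 ≡ 34 (mod 37)
35^16 ≡ 9 (mod 37)
35^18 = 35^(16+2) ≡ 36 (mod 37).
Result is 36 ≡ −1, so (-2/37) = −1.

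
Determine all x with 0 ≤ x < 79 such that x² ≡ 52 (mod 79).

17, 62

Since 79 ≡ 3 (mod 4), a square root of 52 is 52^((79+1)/4) = 52^20 mod 79.
Repeated squaring: 52^2≡18, 52^4≡8, 52^8≡64, 52^16≡67 (mod 79).
52^20 = 52^(16+4) ≡ 62 (mod 79).
Check: 62² = 3844 ≡ 52 (mod 79). The two roots are 17 and 62.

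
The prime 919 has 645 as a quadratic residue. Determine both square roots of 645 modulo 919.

Since 919 ≡ 3 (mod 4), a square root of 645 is 645^((919+1)/4) = 645^230 mod 919.
Repeated squaring: 645^2≡637, 645^4≡490, 645^8≡241, 645^16≡184, 645^32≡772, 645^64≡472, 645^128≡386 (mod 919).
645^230 = 645^(128+64+32+4+2) ≡ 640 (mod 919).
Check: 640² = 409600 ≡ 645 (mod 919). The two roots are 279 and 640.

279, 640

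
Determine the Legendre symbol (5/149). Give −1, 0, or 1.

1

Reciprocity: 5 ≡ 1 and 149 ≡ 1 (mod 4), so (5/149) = +(149/5).
Reduce top mod 5: now compute (4/5).
Pull out 2^2: since 5 ≡ 5 (mod 8), (2/5) = -1, so (2/5)^2 = +1.
Reached (1/5) = 1. Collecting the sign flips along the way, the symbol is +1.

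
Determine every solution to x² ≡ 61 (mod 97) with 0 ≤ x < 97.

97 ≡ 1 (mod 4), so we find a root by search.
Trying successive values, 35² = 1225 ≡ 61 (mod 97). The other root is 97 − 35 = 62.

35, 62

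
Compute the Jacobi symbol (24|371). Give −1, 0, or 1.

-1

Pull out 2^3: since 371 ≡ 3 (mod 8), (2/371) = -1, so (2/371)^3 = -1.
Reciprocity: 3 ≡ 3 and 371 ≡ 3 (mod 4), so (3/371) = −(371/3).
Reduce top mod 3: now compute (2/3).
Pull out 2: since 3 ≡ 3 (mod 8), (2/3) = -1.
Reached (1/3) = 1. Collecting the sign flips along the way, the symbol is -1.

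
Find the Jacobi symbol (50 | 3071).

Pull out 2: since 3071 ≡ 7 (mod 8), (2/3071) = +1.
Reciprocity: 25 ≡ 1 and 3071 ≡ 3 (mod 4), so (25/3071) = +(3071/25).
Reduce top mod 25: now compute (21/25).
Reciprocity: 21 ≡ 1 and 25 ≡ 1 (mod 4), so (21/25) = +(25/21).
Reduce top mod 21: now compute (4/21).
Pull out 2^2: since 21 ≡ 5 (mod 8), (2/21) = -1, so (2/21)^2 = +1.
Reached (1/21) = 1. Collecting the sign flips along the way, the symbol is +1.

1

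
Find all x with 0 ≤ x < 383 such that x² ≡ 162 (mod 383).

Since 383 ≡ 3 (mod 4), a square root of 162 is 162^((383+1)/4) = 162^96 mod 383.
Repeated squaring: 162^2≡200, 162^4≡168, 162^8≡265, 162^16≡136, 162^32≡112, 162^64≡288 (mod 383).
162^96 = 162^(64+32) ≡ 84 (mod 383).
Check: 84² = 7056 ≡ 162 (mod 383). The two roots are 84 and 299.

84, 299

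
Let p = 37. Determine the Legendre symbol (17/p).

-1

Reciprocity: 17 ≡ 1 and 37 ≡ 1 (mod 4), so (17/37) = +(37/17).
Reduce top mod 17: now compute (3/17).
Reciprocity: 3 ≡ 3 and 17 ≡ 1 (mod 4), so (3/17) = +(17/3).
Reduce top mod 3: now compute (2/3).
Pull out 2: since 3 ≡ 3 (mod 8), (2/3) = -1.
Reached (1/3) = 1. Collecting the sign flips along the way, the symbol is -1.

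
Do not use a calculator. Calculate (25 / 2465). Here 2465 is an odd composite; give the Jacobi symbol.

0

Reciprocity: 25 ≡ 1 and 2465 ≡ 1 (mod 4), so (25/2465) = +(2465/25).
Reduce top mod 25: now compute (15/25).
Reciprocity: 15 ≡ 3 and 25 ≡ 1 (mod 4), so (15/25) = +(25/15).
Reduce top mod 15: now compute (10/15).
Pull out 2: since 15 ≡ 7 (mod 8), (2/15) = +1.
Reciprocity: 5 ≡ 1 and 15 ≡ 3 (mod 4), so (5/15) = +(15/5).
Reduce top mod 5: now compute (0/5).
Top reduces to 0: gcd > 1, so the symbol is 0.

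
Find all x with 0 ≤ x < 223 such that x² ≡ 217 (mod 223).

Since 223 ≡ 3 (mod 4), a square root of 217 is 217^((223+1)/4) = 217^56 mod 223.
Repeated squaring: 217^2≡36, 217^4≡181, 217^8≡203, 217^16≡177, 217^32≡109 (mod 223).
217^56 = 217^(32+16+8) ≡ 153 (mod 223).
Check: 153² = 23409 ≡ 217 (mod 223). The two roots are 70 and 153.

70, 153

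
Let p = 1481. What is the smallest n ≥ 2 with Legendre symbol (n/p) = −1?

(2/1481) = +1, so 2 is a residue.
(3/1481) = −1, so 3 is the smallest positive non-residue mod 1481.

3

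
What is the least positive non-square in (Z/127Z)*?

(2/127) = +1, so 2 is a residue.
(3/127) = −1, so 3 is the smallest positive non-residue mod 127.

3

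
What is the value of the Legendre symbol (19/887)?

Reciprocity: 19 ≡ 3 and 887 ≡ 3 (mod 4), so (19/887) = −(887/19).
Reduce top mod 19: now compute (13/19).
Reciprocity: 13 ≡ 1 and 19 ≡ 3 (mod 4), so (13/19) = +(19/13).
Reduce top mod 13: now compute (6/13).
Pull out 2: since 13 ≡ 5 (mod 8), (2/13) = -1.
Reciprocity: 3 ≡ 3 and 13 ≡ 1 (mod 4), so (3/13) = +(13/3).
Reduce top mod 3: now compute (1/3).
Reached (1/3) = 1. Collecting the sign flips along the way, the symbol is +1.

1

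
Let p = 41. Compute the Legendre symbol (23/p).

1

Reciprocity: 23 ≡ 3 and 41 ≡ 1 (mod 4), so (23/41) = +(41/23).
Reduce top mod 23: now compute (18/23).
Pull out 2: since 23 ≡ 7 (mod 8), (2/23) = +1.
Reciprocity: 9 ≡ 1 and 23 ≡ 3 (mod 4), so (9/23) = +(23/9).
Reduce top mod 9: now compute (5/9).
Reciprocity: 5 ≡ 1 and 9 ≡ 1 (mod 4), so (5/9) = +(9/5).
Reduce top mod 5: now compute (4/5).
Pull out 2^2: since 5 ≡ 5 (mod 8), (2/5) = -1, so (2/5)^2 = +1.
Reached (1/5) = 1. Collecting the sign flips along the way, the symbol is +1.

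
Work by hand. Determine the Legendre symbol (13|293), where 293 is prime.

-1

Reciprocity: 13 ≡ 1 and 293 ≡ 1 (mod 4), so (13/293) = +(293/13).
Reduce top mod 13: now compute (7/13).
Reciprocity: 7 ≡ 3 and 13 ≡ 1 (mod 4), so (7/13) = +(13/7).
Reduce top mod 7: now compute (6/7).
Pull out 2: since 7 ≡ 7 (mod 8), (2/7) = +1.
Reciprocity: 3 ≡ 3 and 7 ≡ 3 (mod 4), so (3/7) = −(7/3).
Reduce top mod 3: now compute (1/3).
Reached (1/3) = 1. Collecting the sign flips along the way, the symbol is -1.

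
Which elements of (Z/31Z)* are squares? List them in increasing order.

Square k = 1,…,15 (k and 31−k give the same square):
1²=1, 2²=4, 3²=9, 4²=16, 5²=25, 6²≡5, 7²≡18, 8²≡2, 9²≡19, 10²≡7, 11²≡28, 12²≡20, 13²≡14, 14²≡10, 15²≡8 (mod 31).
So the quadratic residues mod 31 are {1, 2, 4, 5, 7, 8, 9, 10, 14, 16, 18, 19, 20, 25, 28}.

1, 2, 4, 5, 7, 8, 9, 10, 14, 16, 18, 19, 20, 25, 28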